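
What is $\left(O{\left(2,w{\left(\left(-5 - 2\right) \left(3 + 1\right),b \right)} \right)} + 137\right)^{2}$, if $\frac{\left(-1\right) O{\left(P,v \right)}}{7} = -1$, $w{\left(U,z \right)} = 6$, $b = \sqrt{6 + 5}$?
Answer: $20736$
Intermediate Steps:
$b = \sqrt{11} \approx 3.3166$
$O{\left(P,v \right)} = 7$ ($O{\left(P,v \right)} = \left(-7\right) \left(-1\right) = 7$)
$\left(O{\left(2,w{\left(\left(-5 - 2\right) \left(3 + 1\right),b \right)} \right)} + 137\right)^{2} = \left(7 + 137\right)^{2} = 144^{2} = 20736$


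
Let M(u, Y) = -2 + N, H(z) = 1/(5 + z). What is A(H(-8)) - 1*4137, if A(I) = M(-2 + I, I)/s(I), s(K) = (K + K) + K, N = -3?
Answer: -4132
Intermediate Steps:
M(u, Y) = -5 (M(u, Y) = -2 - 3 = -5)
s(K) = 3*K (s(K) = 2*K + K = 3*K)
A(I) = -5/(3*I) (A(I) = -5*1/(3*I) = -5/(3*I))
A(H(-8)) - 1*4137 = -5/(3*(1/(5 - 8))) - 1*4137 = -5/(3*(1/(-3))) - 4137 = -5/(3*(-⅓)) - 4137 = -5/3*(-3) - 4137 = 5 - 4137 = -4132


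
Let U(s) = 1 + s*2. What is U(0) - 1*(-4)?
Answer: 5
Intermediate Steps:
U(s) = 1 + 2*s
U(0) - 1*(-4) = (1 + 2*0) - 1*(-4) = (1 + 0) + 4 = 1 + 4 = 5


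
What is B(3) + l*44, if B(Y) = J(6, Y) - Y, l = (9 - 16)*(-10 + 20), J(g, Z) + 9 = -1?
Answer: -3093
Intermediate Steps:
J(g, Z) = -10 (J(g, Z) = -9 - 1 = -10)
l = -70 (l = -7*10 = -70)
B(Y) = -10 - Y
B(3) + l*44 = (-10 - 1*3) - 70*44 = (-10 - 3) - 3080 = -13 - 3080 = -3093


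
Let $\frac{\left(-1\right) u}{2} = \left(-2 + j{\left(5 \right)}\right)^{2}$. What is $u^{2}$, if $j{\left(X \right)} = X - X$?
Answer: $64$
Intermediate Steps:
$j{\left(X \right)} = 0$
$u = -8$ ($u = - 2 \left(-2 + 0\right)^{2} = - 2 \left(-2\right)^{2} = \left(-2\right) 4 = -8$)
$u^{2} = \left(-8\right)^{2} = 64$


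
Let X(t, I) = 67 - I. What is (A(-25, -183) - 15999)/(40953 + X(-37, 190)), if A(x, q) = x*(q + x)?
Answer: -10799/40830 ≈ -0.26449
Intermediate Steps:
(A(-25, -183) - 15999)/(40953 + X(-37, 190)) = (-25*(-183 - 25) - 15999)/(40953 + (67 - 1*190)) = (-25*(-208) - 15999)/(40953 + (67 - 190)) = (5200 - 15999)/(40953 - 123) = -10799/40830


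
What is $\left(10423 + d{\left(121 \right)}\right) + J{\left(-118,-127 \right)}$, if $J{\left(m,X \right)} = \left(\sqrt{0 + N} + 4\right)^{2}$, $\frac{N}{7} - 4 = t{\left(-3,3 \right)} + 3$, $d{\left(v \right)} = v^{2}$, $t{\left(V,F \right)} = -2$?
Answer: $25115 + 8 \sqrt{35} \approx 25162.0$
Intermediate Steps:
$N = 35$ ($N = 28 + 7 \left(-2 + 3\right) = 28 + 7 \cdot 1 = 28 + 7 = 35$)
$J{\left(m,X \right)} = \left(4 + \sqrt{35}\right)^{2}$ ($J{\left(m,X \right)} = \left(\sqrt{0 + 35} + 4\right)^{2} = \left(\sqrt{35} + 4\right)^{2} = \left(4 + \sqrt{35}\right)^{2}$)
$\left(10423 + d{\left(121 \right)}\right) + J{\left(-118,-127 \right)} = \left(10423 + 121^{2}\right) + \left(4 + \sqrt{35}\right)^{2} = \left(10423 + 14641\right) + \left(4 + \sqrt{35}\right)^{2} = 25064 + \left(4 + \sqrt{35}\right)^{2}$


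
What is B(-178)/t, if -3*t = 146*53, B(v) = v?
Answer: 267/3869 ≈ 0.069010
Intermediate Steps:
t = -7738/3 (t = -146*53/3 = -1/3*7738 = -7738/3 ≈ -2579.3)
B(-178)/t = -178/(-7738/3) = -178*(-3/7738) = 267/3869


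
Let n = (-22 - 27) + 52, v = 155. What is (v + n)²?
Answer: 24964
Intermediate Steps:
n = 3 (n = -49 + 52 = 3)
(v + n)² = (155 + 3)² = 158² = 24964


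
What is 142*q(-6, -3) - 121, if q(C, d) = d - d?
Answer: -121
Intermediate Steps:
q(C, d) = 0
142*q(-6, -3) - 121 = 142*0 - 121 = 0 - 121 = -121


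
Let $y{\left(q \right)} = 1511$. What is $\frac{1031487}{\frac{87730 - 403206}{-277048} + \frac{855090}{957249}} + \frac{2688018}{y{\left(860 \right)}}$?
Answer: $\frac{11521923326731287696}{22618413345119} \approx 5.094 \cdot 10^{5}$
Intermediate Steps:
$\frac{1031487}{\frac{87730 - 403206}{-277048} + \frac{855090}{957249}} + \frac{2688018}{y{\left(860 \right)}} = \frac{1031487}{\frac{87730 - 403206}{-277048} + \frac{855090}{957249}} + \frac{2688018}{1511} = \frac{1031487}{\left(-315476\right) \left(- \frac{1}{277048}\right) + 855090 \cdot \frac{1}{957249}} + 2688018 \cdot \frac{1}{1511} = \frac{1031487}{\frac{78869}{69262} + \frac{95010}{106361}} + \frac{2688018}{1511} = \frac{1031487}{\frac{14969168329}{7366775582}} + \frac{2688018}{1511} = 1031487 \cdot \frac{7366775582}{14969168329} + \frac{2688018}{1511} = \frac{7598733244750434}{14969168329} + \frac{2688018}{1511} = \frac{11521923326731287696}{22618413345119}$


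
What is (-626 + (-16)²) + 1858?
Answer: 1488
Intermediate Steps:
(-626 + (-16)²) + 1858 = (-626 + 256) + 1858 = -370 + 1858 = 1488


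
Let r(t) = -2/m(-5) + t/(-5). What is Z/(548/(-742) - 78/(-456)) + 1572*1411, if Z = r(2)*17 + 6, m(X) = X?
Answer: 35491520916/16001 ≈ 2.2181e+6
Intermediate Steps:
r(t) = ⅖ - t/5 (r(t) = -2/(-5) + t/(-5) = -2*(-⅕) + t*(-⅕) = ⅖ - t/5)
Z = 6 (Z = (⅖ - ⅕*2)*17 + 6 = (⅖ - ⅖)*17 + 6 = 0*17 + 6 = 0 + 6 = 6)
Z/(548/(-742) - 78/(-456)) + 1572*1411 = 6/(548/(-742) - 78/(-456)) + 1572*1411 = 6/(548*(-1/742) - 78*(-1/456)) + 2218092 = 6/(-274/371 + 13/76) + 2218092 = 6/(-16001/28196) + 2218092 = 6*(-28196/16001) + 2218092 = -169176/16001 + 2218092 = 35491520916/16001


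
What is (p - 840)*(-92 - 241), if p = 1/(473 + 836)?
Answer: 366153147/1309 ≈ 2.7972e+5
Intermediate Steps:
p = 1/1309 ≈ 0.00076394
(p - 840)*(-92 - 241) = (1/1309 - 840)*(-92 - 241) = -1099559/1309*(-333) = 366153147/1309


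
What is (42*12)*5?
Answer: 2520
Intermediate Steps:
(42*12)*5 = 504*5 = 2520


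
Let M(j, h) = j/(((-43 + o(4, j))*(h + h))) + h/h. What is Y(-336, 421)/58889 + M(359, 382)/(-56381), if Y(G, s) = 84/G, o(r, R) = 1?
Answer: -2320777463/106539242110392 ≈ -2.1783e-5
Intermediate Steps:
M(j, h) = 1 - j/(84*h) (M(j, h) = j/(((-43 + 1)*(h + h))) + h/h = j/((-84*h)) + 1 = j*(-1/(84*h)) + 1 = -j/(84*h) + 1 = 1 - j/(84*h))
Y(-336, 421)/58889 + M(359, 382)/(-56381) = (84/(-336))/58889 + ((382 - 1/84*359)/382)/(-56381) = (84*(-1/336))*(1/58889) + ((382 - 359/84)/382)*(-1/56381) = -¼*1/58889 + ((1/382)*(31729/84))*(-1/56381) = -1/235556 + (31729/32088)*(-1/56381) = -1/235556 - 31729/1809153528 = -2320777463/106539242110392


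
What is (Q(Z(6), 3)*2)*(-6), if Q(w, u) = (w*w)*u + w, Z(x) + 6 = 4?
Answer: -120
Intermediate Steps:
Z(x) = -2 (Z(x) = -6 + 4 = -2)
Q(w, u) = w + u*w² (Q(w, u) = w²*u + w = u*w² + w = w + u*w²)
(Q(Z(6), 3)*2)*(-6) = (-2*(1 + 3*(-2))*2)*(-6) = (-2*(1 - 6)*2)*(-6) = (-2*(-5)*2)*(-6) = (10*2)*(-6) = 20*(-6) = -120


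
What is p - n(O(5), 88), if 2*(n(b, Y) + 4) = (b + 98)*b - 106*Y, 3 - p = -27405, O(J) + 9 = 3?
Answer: 32352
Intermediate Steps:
O(J) = -6 (O(J) = -9 + 3 = -6)
p = 27408 (p = 3 - 1*(-27405) = 3 + 27405 = 27408)
n(b, Y) = -4 - 53*Y + b*(98 + b)/2 (n(b, Y) = -4 + ((b + 98)*b - 106*Y)/2 = -4 + ((98 + b)*b - 106*Y)/2 = -4 + (b*(98 + b) - 106*Y)/2 = -4 + (-106*Y + b*(98 + b))/2 = -4 + (-53*Y + b*(98 + b)/2) = -4 - 53*Y + b*(98 + b)/2)
p - n(O(5), 88) = 27408 - (-4 + (½)*(-6)² - 53*88 + 49*(-6)) = 27408 - (-4 + (½)*36 - 4664 - 294) = 27408 - (-4 + 18 - 4664 - 294) = 27408 - 1*(-4944) = 27408 + 4944 = 32352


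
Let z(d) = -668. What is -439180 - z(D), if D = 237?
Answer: -438512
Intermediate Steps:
-439180 - z(D) = -439180 - 1*(-668) = -439180 + 668 = -438512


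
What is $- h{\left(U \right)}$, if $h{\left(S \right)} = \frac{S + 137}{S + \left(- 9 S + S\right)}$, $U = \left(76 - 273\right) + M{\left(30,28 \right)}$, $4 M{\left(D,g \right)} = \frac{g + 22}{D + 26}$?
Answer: $\frac{6695}{154273} \approx 0.043397$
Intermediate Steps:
$M{\left(D,g \right)} = \frac{22 + g}{4 \left(26 + D\right)}$ ($M{\left(D,g \right)} = \frac{\left(g + 22\right) \frac{1}{D + 26}}{4} = \frac{\left(22 + g\right) \frac{1}{26 + D}}{4} = \frac{\frac{1}{26 + D} \left(22 + g\right)}{4} = \frac{22 + g}{4 \left(26 + D\right)}$)
$U = - \frac{22039}{112}$ ($U = \left(76 - 273\right) + \frac{22 + 28}{4 \left(26 + 30\right)} = -197 + \frac{1}{4} \cdot \frac{1}{56} \cdot 50 = -197 + \frac{25}{112} = - \frac{22039}{112} \approx -196.78$)
$h{\left(S \right)} = - \frac{137 + S}{7 S}$ ($h{\left(S \right)} = \frac{137 + S}{S - 8 S} = \frac{137 + S}{\left(-7\right) S} = \left(137 + S\right) \left(- \frac{1}{7 S}\right) = - \frac{137 + S}{7 S}$)
$- h{\left(U \right)} = - \frac{-137 - - \frac{22039}{112}}{7 \left(- \frac{22039}{112}\right)} = - \frac{\left(-112\right) \left(-137 + \frac{22039}{112}\right)}{7 \cdot 22039} = - \frac{\left(-112\right) 6695}{7 \cdot 22039 \cdot 112} = \left(-1\right) \left(- \frac{6695}{154273}\right) = \frac{6695}{154273}$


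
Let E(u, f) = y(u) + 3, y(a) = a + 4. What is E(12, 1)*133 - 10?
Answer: 2517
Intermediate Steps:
y(a) = 4 + a
E(u, f) = 7 + u (E(u, f) = (4 + u) + 3 = 7 + u)
E(12, 1)*133 - 10 = (7 + 12)*133 - 10 = 19*133 - 10 = 2527 - 10 = 2517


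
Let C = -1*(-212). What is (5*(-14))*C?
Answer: -14840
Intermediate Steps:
C = 212
(5*(-14))*C = (5*(-14))*212 = -70*212 = -14840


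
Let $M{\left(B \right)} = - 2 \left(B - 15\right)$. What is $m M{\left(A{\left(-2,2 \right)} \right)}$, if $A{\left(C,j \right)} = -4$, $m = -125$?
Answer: $-4750$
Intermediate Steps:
$M{\left(B \right)} = 30 - 2 B$ ($M{\left(B \right)} = - 2 \left(-15 + B\right) = 30 - 2 B$)
$m M{\left(A{\left(-2,2 \right)} \right)} = - 125 \left(30 - -8\right) = - 125 \left(30 + 8\right) = \left(-125\right) 38 = -4750$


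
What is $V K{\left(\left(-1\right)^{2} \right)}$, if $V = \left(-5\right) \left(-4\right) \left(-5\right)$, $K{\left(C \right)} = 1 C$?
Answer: $-100$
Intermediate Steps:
$K{\left(C \right)} = C$
$V = -100$ ($V = 20 \left(-5\right) = -100$)
$V K{\left(\left(-1\right)^{2} \right)} = - 100 \left(-1\right)^{2} = \left(-100\right) 1 = -100$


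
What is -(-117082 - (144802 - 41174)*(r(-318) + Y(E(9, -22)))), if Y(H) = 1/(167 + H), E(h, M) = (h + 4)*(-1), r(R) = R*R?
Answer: 115273351896/11 ≈ 1.0479e+10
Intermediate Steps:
r(R) = R²
E(h, M) = -4 - h (E(h, M) = (4 + h)*(-1) = -4 - h)
-(-117082 - (144802 - 41174)*(r(-318) + Y(E(9, -22)))) = -(-117082 - (144802 - 41174)*((-318)² + 1/(167 + (-4 - 1*9)))) = -(-117082 - 103628*(101124 + 1/(167 + (-4 - 9)))) = -(-117082 - 103628*(101124 + 1/(167 - 13))) = -(-117082 - 103628*(101124 + 1/154)) = -(-117082 - 103628*15573097/154) = -(-117082 - 1*115272063994/11) = -(-117082 - 115272063994/11) = -1*(-115273351896/11) = 115273351896/11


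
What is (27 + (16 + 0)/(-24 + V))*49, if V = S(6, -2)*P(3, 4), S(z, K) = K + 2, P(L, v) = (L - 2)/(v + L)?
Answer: 3871/3 ≈ 1290.3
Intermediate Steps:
P(L, v) = (-2 + L)/(L + v)
S(z, K) = 2 + K
V = 0 (V = (2 - 2)*((-2 + 3)/(3 + 4)) = 0*(1/7) = 0)
(27 + (16 + 0)/(-24 + V))*49 = (27 + (16 + 0)/(-24 + 0))*49 = (27 + 16/(-24))*49 = (27 + 16*(-1/24))*49 = (27 - 2/3)*49 = (79/3)*49 = 3871/3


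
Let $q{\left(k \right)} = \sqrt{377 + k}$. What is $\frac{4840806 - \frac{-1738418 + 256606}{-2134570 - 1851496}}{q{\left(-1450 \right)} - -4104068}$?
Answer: $\frac{39595577588796699056}{33569400511693061001} - \frac{9647885363692 i \sqrt{1073}}{33569400511693061001} \approx 1.1795 - 9.4143 \cdot 10^{-6} i$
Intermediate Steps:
$\frac{4840806 - \frac{-1738418 + 256606}{-2134570 - 1851496}}{q{\left(-1450 \right)} - -4104068} = \frac{4840806 - \frac{-1738418 + 256606}{-2134570 - 1851496}}{\sqrt{377 - 1450} - -4104068} = \frac{4840806 - - \frac{1481812}{-3986066}}{\sqrt{-1073} + 4104068} = \frac{4840806 - \left(-1481812\right) \left(- \frac{1}{3986066}\right)}{i \sqrt{1073} + 4104068} = \frac{4840806 - \frac{740906}{1993033}}{4104068 + i \sqrt{1073}} = \frac{9647885363692}{1993033 \left(4104068 + i \sqrt{1073}\right)}$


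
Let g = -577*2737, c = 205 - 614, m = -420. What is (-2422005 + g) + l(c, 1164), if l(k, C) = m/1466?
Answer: -2932919392/733 ≈ -4.0013e+6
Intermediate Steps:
c = -409
g = -1579249
l(k, C) = -210/733 (l(k, C) = -420/1466 = -420*1/1466 = -210/733)
(-2422005 + g) + l(c, 1164) = (-2422005 - 1579249) - 210/733 = -4001254 - 210/733 = -2932919392/733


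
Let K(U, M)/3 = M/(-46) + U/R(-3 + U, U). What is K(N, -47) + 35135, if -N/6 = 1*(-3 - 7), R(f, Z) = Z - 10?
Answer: 8082583/230 ≈ 35142.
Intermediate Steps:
R(f, Z) = -10 + Z
N = 60 (N = -6*(-3 - 7) = -6*(-10) = 60)
K(U, M) = -3*M/46 + 3*U/(-10 + U) (K(U, M) = 3*(M/(-46) + U/(-10 + U)) = 3*(M*(-1/46) + U/(-10 + U)) = 3*(-M/46 + U/(-10 + U)) = -3*M/46 + 3*U/(-10 + U))
K(N, -47) + 35135 = 3*(46*60 - 1*(-47)*(-10 + 60))/(46*(-10 + 60)) + 35135 = (3/46)*(2760 - 1*(-47)*50)/50 + 35135 = (3/46)*(1/50)*(2760 + 2350) + 35135 = (3/46)*(1/50)*5110 + 35135 = 1533/230 + 35135 = 8082583/230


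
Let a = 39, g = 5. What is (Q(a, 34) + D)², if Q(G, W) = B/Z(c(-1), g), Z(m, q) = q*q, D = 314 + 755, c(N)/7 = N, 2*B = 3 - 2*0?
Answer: 2857223209/2500 ≈ 1.1429e+6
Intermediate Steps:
B = 3/2 (B = (3 - 2*0)/2 = (3 + 0)/2 = (½)*3 = 3/2 ≈ 1.5000)
c(N) = 7*N
D = 1069
Z(m, q) = q²
Q(G, W) = 3/50 (Q(G, W) = 3/(2*(5²)) = (3/2)/25 = (3/2)*(1/25) = 3/50)
(Q(a, 34) + D)² = (3/50 + 1069)² = (53453/50)² = 2857223209/2500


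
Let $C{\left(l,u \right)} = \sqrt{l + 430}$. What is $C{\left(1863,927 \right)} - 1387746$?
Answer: $-1387746 + \sqrt{2293} \approx -1.3877 \cdot 10^{6}$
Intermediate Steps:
$C{\left(l,u \right)} = \sqrt{430 + l}$
$C{\left(1863,927 \right)} - 1387746 = \sqrt{430 + 1863} - 1387746 = \sqrt{2293} - 1387746 = -1387746 + \sqrt{2293}$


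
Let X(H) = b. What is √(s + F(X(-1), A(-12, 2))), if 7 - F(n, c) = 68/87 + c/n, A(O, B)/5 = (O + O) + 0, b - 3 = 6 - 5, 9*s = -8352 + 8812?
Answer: √660997/87 ≈ 9.3450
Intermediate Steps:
s = 460/9 (s = (-8352 + 8812)/9 = (⅑)*460 = 460/9 ≈ 51.111)
b = 4 (b = 3 + (6 - 5) = 3 + 1 = 4)
A(O, B) = 10*O (A(O, B) = 5*((O + O) + 0) = 5*(2*O + 0) = 5*(2*O) = 10*O)
X(H) = 4
F(n, c) = 541/87 - c/n (F(n, c) = 7 - (68/87 + c/n) = 7 + (-68/87 - c/n) = 541/87 - c/n)
√(s + F(X(-1), A(-12, 2))) = √(460/9 + (541/87 - 1*10*(-12)/4)) = √(460/9 + (541/87 - 1*(-120)*¼)) = √(460/9 + (541/87 + 30)) = √(460/9 + 3151/87) = √(22793/261) = √660997/87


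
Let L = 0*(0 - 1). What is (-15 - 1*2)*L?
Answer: 0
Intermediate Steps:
L = 0 (L = 0*(-1) = 0)
(-15 - 1*2)*L = (-15 - 1*2)*0 = (-15 - 2)*0 = -17*0 = 0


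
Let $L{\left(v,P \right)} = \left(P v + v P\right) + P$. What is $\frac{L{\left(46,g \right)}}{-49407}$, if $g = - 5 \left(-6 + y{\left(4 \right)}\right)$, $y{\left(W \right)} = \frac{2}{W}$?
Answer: $- \frac{1705}{32938} \approx -0.051764$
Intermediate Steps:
$g = \frac{55}{2}$ ($g = - 5 \left(-6 + \frac{2}{4}\right) = - 5 \left(-6 + 2 \cdot \frac{1}{4}\right) = - 5 \left(-6 + \frac{1}{2}\right) = \left(-5\right) \left(- \frac{11}{2}\right) = \frac{55}{2} \approx 27.5$)
$L{\left(v,P \right)} = P + 2 P v$ ($L{\left(v,P \right)} = \left(P v + P v\right) + P = 2 P v + P = P + 2 P v$)
$\frac{L{\left(46,g \right)}}{-49407} = \frac{\frac{55}{2} \left(1 + 2 \cdot 46\right)}{-49407} = \frac{55 \left(1 + 92\right)}{2} \left(- \frac{1}{49407}\right) = \frac{55}{2} \cdot 93 \left(- \frac{1}{49407}\right) = \frac{5115}{2} \left(- \frac{1}{49407}\right) = - \frac{1705}{32938}$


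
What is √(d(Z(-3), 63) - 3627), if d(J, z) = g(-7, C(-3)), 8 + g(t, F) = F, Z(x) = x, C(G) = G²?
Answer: 7*I*√74 ≈ 60.216*I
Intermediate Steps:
g(t, F) = -8 + F
d(J, z) = 1 (d(J, z) = -8 + (-3)² = -8 + 9 = 1)
√(d(Z(-3), 63) - 3627) = √(1 - 3627) = √(-3626) = 7*I*√74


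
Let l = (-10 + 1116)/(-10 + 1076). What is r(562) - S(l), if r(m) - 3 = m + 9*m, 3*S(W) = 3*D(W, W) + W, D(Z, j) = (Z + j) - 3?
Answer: 8992103/1599 ≈ 5623.6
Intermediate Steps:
D(Z, j) = -3 + Z + j
l = 553/533 (l = 1106/1066 = 1106*(1/1066) = 553/533 ≈ 1.0375)
S(W) = -3 + 7*W/3 (S(W) = (3*(-3 + W + W) + W)/3 = (3*(-3 + 2*W) + W)/3 = ((-9 + 6*W) + W)/3 = (-9 + 7*W)/3 = -3 + 7*W/3)
r(m) = 3 + 10*m (r(m) = 3 + (m + 9*m) = 3 + 10*m)
r(562) - S(l) = (3 + 10*562) - (-3 + (7/3)*(553/533)) = (3 + 5620) - (-3 + 3871/1599) = 5623 - 1*(-926/1599) = 5623 + 926/1599 = 8992103/1599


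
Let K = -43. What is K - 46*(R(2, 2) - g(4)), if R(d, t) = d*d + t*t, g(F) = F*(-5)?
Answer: -1331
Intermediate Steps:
g(F) = -5*F
R(d, t) = d² + t²
K - 46*(R(2, 2) - g(4)) = -43 - 46*((2² + 2²) - (-5)*4) = -43 - 46*((4 + 4) - 1*(-20)) = -43 - 46*(8 + 20) = -43 - 46*28 = -43 - 1288 = -1331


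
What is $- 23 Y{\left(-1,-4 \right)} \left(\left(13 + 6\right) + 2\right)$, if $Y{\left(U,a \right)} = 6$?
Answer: $-2898$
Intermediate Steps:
$- 23 Y{\left(-1,-4 \right)} \left(\left(13 + 6\right) + 2\right) = \left(-23\right) 6 \left(\left(13 + 6\right) + 2\right) = - 138 \left(19 + 2\right) = \left(-138\right) 21 = -2898$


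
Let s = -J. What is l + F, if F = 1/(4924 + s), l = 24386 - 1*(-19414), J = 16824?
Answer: 521219999/11900 ≈ 43800.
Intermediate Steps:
s = -16824 (s = -1*16824 = -16824)
l = 43800 (l = 24386 + 19414 = 43800)
F = -1/11900 (F = 1/(4924 - 16824) = 1/(-11900) = -1/11900 ≈ -8.4034e-5)
l + F = 43800 - 1/11900 = 521219999/11900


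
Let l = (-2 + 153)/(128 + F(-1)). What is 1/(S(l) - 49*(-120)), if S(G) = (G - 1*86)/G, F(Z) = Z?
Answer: 151/877109 ≈ 0.00017216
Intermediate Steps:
l = 151/127 (l = (-2 + 153)/(128 - 1) = 151/127 ≈ 1.1890)
S(G) = (-86 + G)/G (S(G) = (G - 86)/G = (-86 + G)/G)
1/(S(l) - 49*(-120)) = 1/((-86 + 151/127)/(151/127) - 49*(-120)) = 1/((127/151)*(-10771/127) + 5880) = 1/(-10771/151 + 5880) = 1/(877109/151) = 151/877109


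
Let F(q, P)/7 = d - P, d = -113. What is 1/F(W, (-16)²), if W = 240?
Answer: -1/2583 ≈ -0.00038715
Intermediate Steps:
F(q, P) = -791 - 7*P (F(q, P) = 7*(-113 - P) = -791 - 7*P)
1/F(W, (-16)²) = 1/(-791 - 7*(-16)²) = 1/(-791 - 7*256) = 1/(-791 - 1792) = 1/(-2583) = -1/2583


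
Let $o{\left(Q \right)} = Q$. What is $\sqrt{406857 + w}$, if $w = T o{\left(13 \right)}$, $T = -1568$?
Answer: $\sqrt{386473} \approx 621.67$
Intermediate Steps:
$w = -20384$ ($w = \left(-1568\right) 13 = -20384$)
$\sqrt{406857 + w} = \sqrt{406857 - 20384} = \sqrt{386473}$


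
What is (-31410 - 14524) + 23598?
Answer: -22336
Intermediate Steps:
(-31410 - 14524) + 23598 = -45934 + 23598 = -22336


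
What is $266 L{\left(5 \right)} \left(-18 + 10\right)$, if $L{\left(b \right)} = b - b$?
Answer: $0$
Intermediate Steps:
$L{\left(b \right)} = 0$
$266 L{\left(5 \right)} \left(-18 + 10\right) = 266 \cdot 0 \left(-18 + 10\right) = 266 \cdot 0 \left(-8\right) = 266 \cdot 0 = 0$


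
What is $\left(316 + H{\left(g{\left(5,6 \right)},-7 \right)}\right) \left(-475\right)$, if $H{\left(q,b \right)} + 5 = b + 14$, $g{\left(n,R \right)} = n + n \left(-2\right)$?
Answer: $-151050$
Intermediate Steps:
$g{\left(n,R \right)} = - n$ ($g{\left(n,R \right)} = n - 2 n = - n$)
$H{\left(q,b \right)} = 9 + b$ ($H{\left(q,b \right)} = -5 + \left(b + 14\right) = -5 + \left(14 + b\right) = 9 + b$)
$\left(316 + H{\left(g{\left(5,6 \right)},-7 \right)}\right) \left(-475\right) = \left(316 + \left(9 - 7\right)\right) \left(-475\right) = \left(316 + 2\right) \left(-475\right) = 318 \left(-475\right) = -151050$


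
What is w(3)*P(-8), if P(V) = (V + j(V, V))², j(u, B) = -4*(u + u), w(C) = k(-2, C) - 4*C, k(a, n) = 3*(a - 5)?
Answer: -103488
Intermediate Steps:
k(a, n) = -15 + 3*a (k(a, n) = 3*(-5 + a) = -15 + 3*a)
w(C) = -21 - 4*C (w(C) = (-15 + 3*(-2)) - 4*C = (-15 - 6) - 4*C = -21 - 4*C)
j(u, B) = -8*u
P(V) = 49*V² (P(V) = (V - 8*V)² = (-7*V)² = 49*V²)
w(3)*P(-8) = (-21 - 4*3)*(49*(-8)²) = (-21 - 12)*(49*64) = -33*3136 = -103488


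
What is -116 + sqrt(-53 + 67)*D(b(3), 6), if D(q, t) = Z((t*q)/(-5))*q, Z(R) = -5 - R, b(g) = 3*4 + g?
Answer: -116 + 195*sqrt(14) ≈ 613.62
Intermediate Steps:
b(g) = 12 + g
D(q, t) = q*(-5 + q*t/5) (D(q, t) = (-5 - t*q/(-5))*q = (-5 - q*t*(-1)/5)*q = (-5 - (-1)*q*t/5)*q = (-5 + q*t/5)*q = q*(-5 + q*t/5))
-116 + sqrt(-53 + 67)*D(b(3), 6) = -116 + sqrt(-53 + 67)*((12 + 3)*(-25 + (12 + 3)*6)/5) = -116 + sqrt(14)*((1/5)*15*(-25 + 15*6)) = -116 + sqrt(14)*((1/5)*15*(-25 + 90)) = -116 + sqrt(14)*((1/5)*15*65) = -116 + sqrt(14)*195 = -116 + 195*sqrt(14)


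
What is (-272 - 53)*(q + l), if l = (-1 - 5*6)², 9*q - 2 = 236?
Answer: -2888275/9 ≈ -3.2092e+5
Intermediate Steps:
q = 238/9 (q = 2/9 + (⅑)*236 = 2/9 + 236/9 = 238/9 ≈ 26.444)
l = 961 (l = (-1 - 30)² = (-31)² = 961)
(-272 - 53)*(q + l) = (-272 - 53)*(238/9 + 961) = -325*8887/9 = -2888275/9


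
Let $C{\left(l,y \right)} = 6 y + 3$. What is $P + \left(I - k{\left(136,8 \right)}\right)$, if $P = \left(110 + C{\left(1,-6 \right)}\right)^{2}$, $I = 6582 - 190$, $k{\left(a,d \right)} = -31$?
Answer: $12352$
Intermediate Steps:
$I = 6392$
$C{\left(l,y \right)} = 3 + 6 y$
$P = 5929$ ($P = \left(110 + \left(3 + 6 \left(-6\right)\right)\right)^{2} = \left(110 + \left(3 - 36\right)\right)^{2} = \left(110 - 33\right)^{2} = 77^{2} = 5929$)
$P + \left(I - k{\left(136,8 \right)}\right) = 5929 + \left(6392 - -31\right) = 5929 + \left(6392 + 31\right) = 5929 + 6423 = 12352$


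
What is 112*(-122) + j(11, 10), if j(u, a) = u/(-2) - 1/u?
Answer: -300731/22 ≈ -13670.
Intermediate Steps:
j(u, a) = -1/u - u/2 (j(u, a) = u*(-½) - 1/u = -u/2 - 1/u = -1/u - u/2)
112*(-122) + j(11, 10) = 112*(-122) + (-1/11 - ½*11) = -13664 + (-1*1/11 - 11/2) = -13664 + (-1/11 - 11/2) = -13664 - 123/22 = -300731/22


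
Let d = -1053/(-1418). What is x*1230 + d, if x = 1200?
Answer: 2092969053/1418 ≈ 1.4760e+6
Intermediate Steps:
d = 1053/1418 (d = -1053*(-1/1418) = 1053/1418 ≈ 0.74260)
x*1230 + d = 1200*1230 + 1053/1418 = 1476000 + 1053/1418 = 2092969053/1418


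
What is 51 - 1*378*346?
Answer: -130737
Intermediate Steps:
51 - 1*378*346 = 51 - 378*346 = 51 - 130788 = -130737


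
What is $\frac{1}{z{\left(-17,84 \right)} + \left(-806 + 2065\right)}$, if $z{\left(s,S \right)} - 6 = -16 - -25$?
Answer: $\frac{1}{1274} \approx 0.00078493$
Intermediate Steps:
$z{\left(s,S \right)} = 15$ ($z{\left(s,S \right)} = 6 - -9 = 6 + \left(-16 + 25\right) = 6 + 9 = 15$)
$\frac{1}{z{\left(-17,84 \right)} + \left(-806 + 2065\right)} = \frac{1}{15 + \left(-806 + 2065\right)} = \frac{1}{15 + 1259} = \frac{1}{1274}$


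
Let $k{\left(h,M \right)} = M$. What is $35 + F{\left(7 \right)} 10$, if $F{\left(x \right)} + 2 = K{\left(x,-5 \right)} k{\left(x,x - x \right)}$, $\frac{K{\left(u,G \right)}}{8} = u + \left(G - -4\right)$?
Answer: $15$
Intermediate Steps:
$K{\left(u,G \right)} = 32 + 8 G + 8 u$ ($K{\left(u,G \right)} = 8 \left(u + \left(G - -4\right)\right) = 8 \left(u + \left(G + 4\right)\right) = 8 \left(u + \left(4 + G\right)\right) = 8 \left(4 + G + u\right) = 32 + 8 G + 8 u$)
$F{\left(x \right)} = -2$ ($F{\left(x \right)} = -2 + \left(32 + 8 \left(-5\right) + 8 x\right) \left(x - x\right) = -2 + \left(32 - 40 + 8 x\right) 0 = -2 + \left(-8 + 8 x\right) 0 = -2 + 0 = -2$)
$35 + F{\left(7 \right)} 10 = 35 - 20 = 15$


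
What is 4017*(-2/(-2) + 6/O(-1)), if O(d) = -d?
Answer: 28119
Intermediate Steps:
4017*(-2/(-2) + 6/O(-1)) = 4017*(-2/(-2) + 6/((-1*(-1)))) = 4017*(-2*(-1/2) + 6/1) = 4017*(1 + 6*1) = 4017*(1 + 6) = 4017*7 = 28119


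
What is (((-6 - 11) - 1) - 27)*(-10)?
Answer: 450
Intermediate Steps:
(((-6 - 11) - 1) - 27)*(-10) = ((-17 - 1) - 27)*(-10) = (-18 - 27)*(-10) = -45*(-10) = 450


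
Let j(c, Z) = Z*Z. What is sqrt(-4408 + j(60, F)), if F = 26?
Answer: 2*I*sqrt(933) ≈ 61.09*I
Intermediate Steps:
j(c, Z) = Z**2
sqrt(-4408 + j(60, F)) = sqrt(-4408 + 26**2) = sqrt(-4408 + 676) = sqrt(-3732) = 2*I*sqrt(933)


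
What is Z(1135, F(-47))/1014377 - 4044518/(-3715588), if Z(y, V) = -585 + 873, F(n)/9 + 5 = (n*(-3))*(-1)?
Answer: 2051868062315/1884503504338 ≈ 1.0888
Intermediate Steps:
F(n) = -45 + 27*n (F(n) = -45 + 9*((n*(-3))*(-1)) = -45 + 9*(-3*n*(-1)) = -45 + 9*(3*n) = -45 + 27*n)
Z(y, V) = 288
Z(1135, F(-47))/1014377 - 4044518/(-3715588) = 288/1014377 - 4044518/(-3715588) = 288*(1/1014377) - 4044518*(-1/3715588) = 288/1014377 + 2022259/1857794 = 2051868062315/1884503504338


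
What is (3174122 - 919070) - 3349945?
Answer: -1094893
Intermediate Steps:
(3174122 - 919070) - 3349945 = 2255052 - 3349945 = -1094893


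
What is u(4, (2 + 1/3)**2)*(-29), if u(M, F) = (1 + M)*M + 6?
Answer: -754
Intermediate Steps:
u(M, F) = 6 + M*(1 + M) (u(M, F) = M*(1 + M) + 6 = 6 + M*(1 + M))
u(4, (2 + 1/3)**2)*(-29) = (6 + 4 + 4**2)*(-29) = (6 + 4 + 16)*(-29) = 26*(-29) = -754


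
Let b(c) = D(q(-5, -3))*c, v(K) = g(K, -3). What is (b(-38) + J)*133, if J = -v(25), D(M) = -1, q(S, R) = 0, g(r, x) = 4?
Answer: 4522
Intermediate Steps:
v(K) = 4
b(c) = -c
J = -4 (J = -1*4 = -4)
(b(-38) + J)*133 = (-1*(-38) - 4)*133 = (38 - 4)*133 = 34*133 = 4522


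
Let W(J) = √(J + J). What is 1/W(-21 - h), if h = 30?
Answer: -I*√102/102 ≈ -0.099015*I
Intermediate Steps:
W(J) = √2*√J (W(J) = √(2*J) = √2*√J)
1/W(-21 - h) = 1/(√2*√(-21 - 1*30)) = 1/(√2*√(-21 - 30)) = 1/(√2*√(-51)) = 1/(√2*(I*√51)) = 1/(I*√102) = -I*√102/102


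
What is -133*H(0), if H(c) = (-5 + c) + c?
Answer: 665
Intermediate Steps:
H(c) = -5 + 2*c
-133*H(0) = -133*(-5 + 2*0) = -133*(-5 + 0) = -133*(-5) = 665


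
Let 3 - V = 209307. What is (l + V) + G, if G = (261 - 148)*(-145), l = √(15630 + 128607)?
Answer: -225689 + √144237 ≈ -2.2531e+5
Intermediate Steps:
V = -209304 (V = 3 - 1*209307 = 3 - 209307 = -209304)
l = √144237 ≈ 379.79
G = -16385 (G = 113*(-145) = -16385)
(l + V) + G = (√144237 - 209304) - 16385 = (-209304 + √144237) - 16385 = -225689 + √144237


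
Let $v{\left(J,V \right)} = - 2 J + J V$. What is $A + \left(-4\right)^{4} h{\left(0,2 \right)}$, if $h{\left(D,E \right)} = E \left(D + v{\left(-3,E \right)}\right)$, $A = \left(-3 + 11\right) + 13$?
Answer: $21$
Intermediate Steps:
$A = 21$ ($A = 8 + 13 = 21$)
$h{\left(D,E \right)} = E \left(6 + D - 3 E\right)$ ($h{\left(D,E \right)} = E \left(D - 3 \left(-2 + E\right)\right) = E \left(D - \left(-6 + 3 E\right)\right) = E \left(6 + D - 3 E\right)$)
$A + \left(-4\right)^{4} h{\left(0,2 \right)} = 21 + \left(-4\right)^{4} \cdot 2 \left(6 + 0 - 6\right) = 21 + 256 \cdot 2 \left(6 + 0 - 6\right) = 21 + 256 \cdot 2 \cdot 0 = 21 + 256 \cdot 0 = 21 + 0 = 21$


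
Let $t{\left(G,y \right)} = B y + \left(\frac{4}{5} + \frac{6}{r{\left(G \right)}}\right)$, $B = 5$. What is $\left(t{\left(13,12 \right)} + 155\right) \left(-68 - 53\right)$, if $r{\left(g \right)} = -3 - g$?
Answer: $- \frac{1042657}{40} \approx -26066.0$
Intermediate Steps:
$t{\left(G,y \right)} = \frac{4}{5} + 5 y + \frac{6}{-3 - G}$ ($t{\left(G,y \right)} = 5 y + \left(\frac{4}{5} + \frac{6}{-3 - G}\right) = \frac{4}{5} + 5 y + \frac{6}{-3 - G}$)
$\left(t{\left(13,12 \right)} + 155\right) \left(-68 - 53\right) = \left(\frac{-30 + \left(3 + 13\right) \left(4 + 25 \cdot 12\right)}{5 \left(3 + 13\right)} + 155\right) \left(-68 - 53\right) = \left(\frac{-30 + 16 \left(4 + 300\right)}{5 \cdot 16} + 155\right) \left(-121\right) = \left(\frac{1}{5} \cdot \frac{1}{16} \left(-30 + 16 \cdot 304\right) + 155\right) \left(-121\right) = \left(\frac{1}{5} \cdot \frac{1}{16} \left(-30 + 4864\right) + 155\right) \left(-121\right) = \left(\frac{1}{5} \cdot \frac{1}{16} \cdot 4834 + 155\right) \left(-121\right) = \left(\frac{2417}{40} + 155\right) \left(-121\right) = \frac{8617}{40} \left(-121\right) = - \frac{1042657}{40}$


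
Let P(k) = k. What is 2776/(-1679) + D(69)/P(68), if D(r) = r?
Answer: -72917/114172 ≈ -0.63866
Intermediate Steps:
2776/(-1679) + D(69)/P(68) = 2776/(-1679) + 69/68 = 2776*(-1/1679) + 69*(1/68) = -2776/1679 + 69/68 = -72917/114172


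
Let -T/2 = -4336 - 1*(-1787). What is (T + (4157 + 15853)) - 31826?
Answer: -6718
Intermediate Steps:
T = 5098 (T = -2*(-4336 - 1*(-1787)) = -2*(-4336 + 1787) = -2*(-2549) = 5098)
(T + (4157 + 15853)) - 31826 = (5098 + (4157 + 15853)) - 31826 = (5098 + 20010) - 31826 = 25108 - 31826 = -6718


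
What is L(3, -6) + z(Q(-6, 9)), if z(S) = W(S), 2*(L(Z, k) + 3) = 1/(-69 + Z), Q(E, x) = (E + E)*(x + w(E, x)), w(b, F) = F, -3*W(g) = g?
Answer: 9107/132 ≈ 68.992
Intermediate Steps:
W(g) = -g/3
Q(E, x) = 4*E*x (Q(E, x) = (E + E)*(x + x) = (2*E)*(2*x) = 4*E*x)
L(Z, k) = -3 + 1/(2*(-69 + Z))
z(S) = -S/3
L(3, -6) + z(Q(-6, 9)) = (415 - 6*3)/(2*(-69 + 3)) - 4*(-6)*9/3 = (½)*(415 - 18)/(-66) - ⅓*(-216) = (½)*(-1/66)*397 + 72 = -397/132 + 72 = 9107/132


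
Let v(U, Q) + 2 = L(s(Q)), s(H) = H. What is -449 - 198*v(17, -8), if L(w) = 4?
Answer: -845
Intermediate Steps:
v(U, Q) = 2 (v(U, Q) = -2 + 4 = 2)
-449 - 198*v(17, -8) = -449 - 198*2 = -449 - 396 = -845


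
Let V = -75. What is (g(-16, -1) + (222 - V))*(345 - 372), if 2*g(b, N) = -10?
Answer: -7884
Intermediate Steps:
g(b, N) = -5 (g(b, N) = (½)*(-10) = -5)
(g(-16, -1) + (222 - V))*(345 - 372) = (-5 + (222 - 1*(-75)))*(345 - 372) = (-5 + (222 + 75))*(-27) = (-5 + 297)*(-27) = 292*(-27) = -7884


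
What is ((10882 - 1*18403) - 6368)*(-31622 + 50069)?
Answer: -256210383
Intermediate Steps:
((10882 - 1*18403) - 6368)*(-31622 + 50069) = ((10882 - 18403) - 6368)*18447 = (-7521 - 6368)*18447 = -13889*18447 = -256210383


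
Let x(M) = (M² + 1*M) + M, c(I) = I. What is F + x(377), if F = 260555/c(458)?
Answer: 65700969/458 ≈ 1.4345e+5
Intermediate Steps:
F = 260555/458 ≈ 568.90
x(M) = M² + 2*M (x(M) = (M² + M) + M = (M + M²) + M = M² + 2*M)
F + x(377) = 260555/458 + 377*(2 + 377) = 260555/458 + 377*379 = 260555/458 + 142883 = 65700969/458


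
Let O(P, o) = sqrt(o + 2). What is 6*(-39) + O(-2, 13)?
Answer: -234 + sqrt(15) ≈ -230.13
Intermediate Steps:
O(P, o) = sqrt(2 + o)
6*(-39) + O(-2, 13) = 6*(-39) + sqrt(2 + 13) = -234 + sqrt(15)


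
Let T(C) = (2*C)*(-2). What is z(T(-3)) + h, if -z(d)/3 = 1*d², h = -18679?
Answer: -19111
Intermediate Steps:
T(C) = -4*C
z(d) = -3*d²
z(T(-3)) + h = -3*(-4*(-3))² - 18679 = -3*12² - 18679 = -3*144 - 18679 = -432 - 18679 = -19111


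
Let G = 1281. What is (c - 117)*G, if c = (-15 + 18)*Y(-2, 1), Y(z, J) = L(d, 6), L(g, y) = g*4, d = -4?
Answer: -211365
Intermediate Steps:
L(g, y) = 4*g
Y(z, J) = -16 (Y(z, J) = 4*(-4) = -16)
c = -48 (c = (-15 + 18)*(-16) = 3*(-16) = -48)
(c - 117)*G = (-48 - 117)*1281 = -165*1281 = -211365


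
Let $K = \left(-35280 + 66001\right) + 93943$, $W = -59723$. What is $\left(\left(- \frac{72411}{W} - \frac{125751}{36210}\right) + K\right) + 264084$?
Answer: $\frac{280229936016059}{720856610} \approx 3.8875 \cdot 10^{5}$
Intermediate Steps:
$K = 124664$ ($K = 30721 + 93943 = 124664$)
$\left(\left(- \frac{72411}{W} - \frac{125751}{36210}\right) + K\right) + 264084 = \left(\left(- \frac{72411}{-59723} - \frac{125751}{36210}\right) + 124664\right) + 264084 = \left(\left(\left(-72411\right) \left(- \frac{1}{59723}\right) - \frac{41917}{12070}\right) + 124664\right) + 264084 = \left(\left(\frac{72411}{59723} - \frac{41917}{12070}\right) + 124664\right) + 264084 = \left(- \frac{1629408221}{720856610} + 124664\right) + 264084 = \frac{89863239020819}{720856610} + 264084 = \frac{280229936016059}{720856610}$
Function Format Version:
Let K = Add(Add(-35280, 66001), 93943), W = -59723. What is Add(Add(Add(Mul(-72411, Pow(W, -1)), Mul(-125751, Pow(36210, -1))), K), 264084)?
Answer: Rational(280229936016059, 720856610) ≈ 3.8875e+5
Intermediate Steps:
K = 124664 (K = Add(30721, 93943) = 124664)
Add(Add(Add(Mul(-72411, Pow(W, -1)), Mul(-125751, Pow(36210, -1))), K), 264084) = Add(Add(Add(Mul(-72411, Pow(-59723, -1)), Mul(-125751, Pow(36210, -1))), 124664), 264084) = Add(Add(Add(Mul(-72411, Rational(-1, 59723)), Mul(-125751, Rational(1, 36210))), 124664), 264084) = Add(Add(Add(Rational(72411, 59723), Rational(-41917, 12070)), 124664), 264084) = Add(Add(Rational(-1629408221, 720856610), 124664), 264084) = Add(Rational(89863239020819, 720856610), 264084) = Rational(280229936016059, 720856610)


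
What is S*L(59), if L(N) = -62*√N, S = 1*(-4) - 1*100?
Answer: 6448*√59 ≈ 49528.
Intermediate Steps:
S = -104 (S = -4 - 100 = -104)
S*L(59) = -(-6448)*√59 = 6448*√59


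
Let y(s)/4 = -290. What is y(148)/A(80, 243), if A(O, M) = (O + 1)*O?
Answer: -29/162 ≈ -0.17901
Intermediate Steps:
y(s) = -1160 (y(s) = 4*(-290) = -1160)
A(O, M) = O*(1 + O) (A(O, M) = (1 + O)*O = O*(1 + O))
y(148)/A(80, 243) = -1160*1/(80*(1 + 80)) = -1160/(80*81) = -1160/6480 = -1160*1/6480 = -29/162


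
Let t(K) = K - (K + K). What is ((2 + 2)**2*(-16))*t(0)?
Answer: 0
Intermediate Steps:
t(K) = -K (t(K) = K - 2*K = -K)
((2 + 2)**2*(-16))*t(0) = ((2 + 2)**2*(-16))*(-1*0) = (4**2*(-16))*0 = (16*(-16))*0 = -256*0 = 0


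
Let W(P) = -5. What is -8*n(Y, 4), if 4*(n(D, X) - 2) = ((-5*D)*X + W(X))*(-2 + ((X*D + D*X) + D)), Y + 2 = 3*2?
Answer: 5764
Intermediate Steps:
Y = 4 (Y = -2 + 3*2 = -2 + 6 = 4)
n(D, X) = 2 + (-5 - 5*D*X)*(-2 + D + 2*D*X)/4 (n(D, X) = 2 + (((-5*D)*X - 5)*(-2 + ((X*D + D*X) + D)))/4 = 2 + ((-5*D*X - 5)*(-2 + ((D*X + D*X) + D)))/4 = 2 + ((-5 - 5*D*X)*(-2 + (2*D*X + D)))/4 = 2 + ((-5 - 5*D*X)*(-2 + (D + 2*D*X)))/4 = 2 + ((-5 - 5*D*X)*(-2 + D + 2*D*X))/4 = 2 + (-5 - 5*D*X)*(-2 + D + 2*D*X)/4)
-8*n(Y, 4) = -8*(9/2 - 5/4*4 - 5/2*4**2*4**2 - 5/4*4*4**2) = -8*(9/2 - 5 - 5/2*16*16 - 5/4*4*16) = -8*(9/2 - 5 - 640 - 80) = -8*(-1441/2) = 5764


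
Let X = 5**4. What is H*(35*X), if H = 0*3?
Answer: 0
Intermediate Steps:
X = 625
H = 0
H*(35*X) = 0*(35*625) = 0*21875 = 0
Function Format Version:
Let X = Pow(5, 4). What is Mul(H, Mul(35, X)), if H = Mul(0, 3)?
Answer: 0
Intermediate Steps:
X = 625
H = 0
Mul(H, Mul(35, X)) = Mul(0, Mul(35, 625)) = Mul(0, 21875) = 0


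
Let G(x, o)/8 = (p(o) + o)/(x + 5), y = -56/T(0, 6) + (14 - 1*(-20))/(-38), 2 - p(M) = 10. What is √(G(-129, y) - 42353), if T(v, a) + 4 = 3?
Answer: I*√14694199423/589 ≈ 205.81*I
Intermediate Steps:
p(M) = -8 (p(M) = 2 - 1*10 = 2 - 10 = -8)
T(v, a) = -1 (T(v, a) = -4 + 3 = -1)
y = 1047/19 (y = -56/(-1) + (14 - 1*(-20))/(-38) = -56*(-1) + (14 + 20)*(-1/38) = 56 + 34*(-1/38) = 56 - 17/19 = 1047/19 ≈ 55.105)
G(x, o) = 8*(-8 + o)/(5 + x) (G(x, o) = 8*((-8 + o)/(x + 5)) = 8*((-8 + o)/(5 + x)) = 8*(-8 + o)/(5 + x))
√(G(-129, y) - 42353) = √(8*(-8 + 1047/19)/(5 - 129) - 42353) = √(8*(895/19)/(-124) - 42353) = √(8*(-1/124)*(895/19) - 42353) = √(-1790/589 - 42353) = √(-24947707/589) = I*√14694199423/589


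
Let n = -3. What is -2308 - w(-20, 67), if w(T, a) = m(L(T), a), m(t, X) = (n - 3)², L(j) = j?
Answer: -2344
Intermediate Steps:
m(t, X) = 36 (m(t, X) = (-3 - 3)² = (-6)² = 36)
w(T, a) = 36
-2308 - w(-20, 67) = -2308 - 1*36 = -2308 - 36 = -2344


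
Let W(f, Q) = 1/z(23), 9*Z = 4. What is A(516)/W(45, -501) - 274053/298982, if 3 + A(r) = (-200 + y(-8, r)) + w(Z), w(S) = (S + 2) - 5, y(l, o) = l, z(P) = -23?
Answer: 13214331815/2690838 ≈ 4910.9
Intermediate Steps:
Z = 4/9 (Z = (⅑)*4 = 4/9 ≈ 0.44444)
w(S) = -3 + S (w(S) = (2 + S) - 5 = -3 + S)
A(r) = -1922/9 (A(r) = -3 + ((-200 - 8) + (-3 + 4/9)) = -3 + (-208 - 23/9) = -3 - 1895/9 = -1922/9)
W(f, Q) = -1/23 (W(f, Q) = 1/(-23) = -1/23)
A(516)/W(45, -501) - 274053/298982 = -1922/(9*(-1/23)) - 274053/298982 = -1922/9*(-23) - 274053*1/298982 = 44206/9 - 274053/298982 = 13214331815/2690838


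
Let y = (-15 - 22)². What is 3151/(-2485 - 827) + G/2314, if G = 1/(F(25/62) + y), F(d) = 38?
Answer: -74340697/78139152 ≈ -0.95139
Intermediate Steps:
y = 1369 (y = (-37)² = 1369)
G = 1/1407 (G = 1/(38 + 1369) = 1/1407 ≈ 0.00071073)
3151/(-2485 - 827) + G/2314 = 3151/(-2485 - 827) + (1/1407)/2314 = 3151/(-3312) + (1/1407)*(1/2314) = 3151*(-1/3312) + 1/3255798 = -137/144 + 1/3255798 = -74340697/78139152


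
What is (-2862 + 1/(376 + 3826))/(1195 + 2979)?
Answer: -12026123/17539148 ≈ -0.68567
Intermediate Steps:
(-2862 + 1/(376 + 3826))/(1195 + 2979) = (-2862 + 1/4202)/4174 = (-2862 + 1/4202)*(1/4174) = -12026123/4202*1/4174 = -12026123/17539148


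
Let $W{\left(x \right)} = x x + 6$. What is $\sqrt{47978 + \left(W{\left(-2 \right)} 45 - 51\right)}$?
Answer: $\sqrt{48377} \approx 219.95$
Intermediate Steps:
$W{\left(x \right)} = 6 + x^{2}$ ($W{\left(x \right)} = x^{2} + 6 = 6 + x^{2}$)
$\sqrt{47978 + \left(W{\left(-2 \right)} 45 - 51\right)} = \sqrt{47978 - \left(51 - \left(6 + \left(-2\right)^{2}\right) 45\right)} = \sqrt{47978 - \left(51 - \left(6 + 4\right) 45\right)} = \sqrt{47978 + \left(10 \cdot 45 - 51\right)} = \sqrt{47978 + \left(450 - 51\right)} = \sqrt{47978 + 399} = \sqrt{48377}$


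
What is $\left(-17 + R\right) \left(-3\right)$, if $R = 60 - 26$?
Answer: $-51$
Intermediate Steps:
$R = 34$
$\left(-17 + R\right) \left(-3\right) = \left(-17 + 34\right) \left(-3\right) = 17 \left(-3\right) = -51$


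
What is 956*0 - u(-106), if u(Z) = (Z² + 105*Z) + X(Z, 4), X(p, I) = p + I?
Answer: -4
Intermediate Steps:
X(p, I) = I + p
u(Z) = 4 + Z² + 106*Z (u(Z) = (Z² + 105*Z) + (4 + Z) = 4 + Z² + 106*Z)
956*0 - u(-106) = 956*0 - (4 + (-106)² + 106*(-106)) = 0 - (4 + 11236 - 11236) = 0 - 1*4 = 0 - 4 = -4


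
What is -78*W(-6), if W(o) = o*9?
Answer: 4212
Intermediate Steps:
W(o) = 9*o
-78*W(-6) = -702*(-6) = -78*(-54) = 4212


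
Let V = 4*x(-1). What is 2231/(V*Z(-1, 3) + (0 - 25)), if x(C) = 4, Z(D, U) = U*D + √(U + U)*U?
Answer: 162863/8495 + 107088*√6/8495 ≈ 50.050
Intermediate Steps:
Z(D, U) = D*U + √2*U^(3/2) (Z(D, U) = D*U + √(2*U)*U = D*U + (√2*√U)*U = D*U + √2*U^(3/2))
V = 16 (V = 4*4 = 16)
2231/(V*Z(-1, 3) + (0 - 25)) = 2231/(16*(-1*3 + √2*3^(3/2)) + (0 - 25)) = 2231/(16*(-3 + √2*(3*√3)) - 25) = 2231/(16*(-3 + 3*√6) - 25) = 2231/((-48 + 48*√6) - 25) = 2231/(-73 + 48*√6)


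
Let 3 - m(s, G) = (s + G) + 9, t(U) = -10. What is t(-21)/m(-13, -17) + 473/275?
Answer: 391/300 ≈ 1.3033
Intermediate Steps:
m(s, G) = -6 - G - s (m(s, G) = 3 - ((s + G) + 9) = 3 - ((G + s) + 9) = 3 - (9 + G + s) = 3 + (-9 - G - s) = -6 - G - s)
t(-21)/m(-13, -17) + 473/275 = -10/(-6 - 1*(-17) - 1*(-13)) + 473/275 = -10/(-6 + 17 + 13) + 473*(1/275) = -10/24 + 43/25 = -10*1/24 + 43/25 = -5/12 + 43/25 = 391/300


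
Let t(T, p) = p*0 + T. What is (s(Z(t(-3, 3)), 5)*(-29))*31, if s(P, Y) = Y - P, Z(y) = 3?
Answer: -1798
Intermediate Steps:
t(T, p) = T (t(T, p) = 0 + T = T)
(s(Z(t(-3, 3)), 5)*(-29))*31 = ((5 - 1*3)*(-29))*31 = ((5 - 3)*(-29))*31 = (2*(-29))*31 = -58*31 = -1798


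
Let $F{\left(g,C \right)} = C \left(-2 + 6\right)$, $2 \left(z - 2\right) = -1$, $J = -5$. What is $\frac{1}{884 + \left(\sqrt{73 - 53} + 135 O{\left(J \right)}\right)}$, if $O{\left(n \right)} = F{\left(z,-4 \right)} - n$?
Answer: $- \frac{601}{361181} - \frac{2 \sqrt{5}}{361181} \approx -0.0016764$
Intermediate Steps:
$z = \frac{3}{2}$ ($z = 2 + \frac{1}{2} \left(-1\right) = 2 - \frac{1}{2} = \frac{3}{2} \approx 1.5$)
$F{\left(g,C \right)} = 4 C$ ($F{\left(g,C \right)} = C 4 = 4 C$)
$O{\left(n \right)} = -16 - n$ ($O{\left(n \right)} = 4 \left(-4\right) - n = -16 - n$)
$\frac{1}{884 + \left(\sqrt{73 - 53} + 135 O{\left(J \right)}\right)} = \frac{1}{884 + \left(\sqrt{73 - 53} + 135 \left(-16 - -5\right)\right)} = \frac{1}{884 + \left(\sqrt{20} + 135 \left(-16 + 5\right)\right)} = \frac{1}{884 + \left(2 \sqrt{5} + 135 \left(-11\right)\right)} = \frac{1}{884 - \left(1485 - 2 \sqrt{5}\right)} = \frac{1}{-601 + 2 \sqrt{5}}$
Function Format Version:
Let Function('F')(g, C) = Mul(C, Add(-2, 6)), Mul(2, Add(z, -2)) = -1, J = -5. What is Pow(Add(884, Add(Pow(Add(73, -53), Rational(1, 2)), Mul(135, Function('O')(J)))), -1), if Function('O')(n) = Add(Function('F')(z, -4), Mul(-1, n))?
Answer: Add(Rational(-601, 361181), Mul(Rational(-2, 361181), Pow(5, Rational(1, 2)))) ≈ -0.0016764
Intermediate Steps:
z = Rational(3, 2) (z = Add(2, Mul(Rational(1, 2), -1)) = Add(2, Rational(-1, 2)) = Rational(3, 2) ≈ 1.5000)
Function('F')(g, C) = Mul(4, C) (Function('F')(g, C) = Mul(C, 4) = Mul(4, C))
Function('O')(n) = Add(-16, Mul(-1, n)) (Function('O')(n) = Add(Mul(4, -4), Mul(-1, n)) = Add(-16, Mul(-1, n)))
Pow(Add(884, Add(Pow(Add(73, -53), Rational(1, 2)), Mul(135, Function('O')(J)))), -1) = Pow(Add(884, Add(Pow(Add(73, -53), Rational(1, 2)), Mul(135, Add(-16, Mul(-1, -5))))), -1) = Pow(Add(884, Add(Pow(20, Rational(1, 2)), Mul(135, Add(-16, 5)))), -1) = Pow(Add(884, Add(Mul(2, Pow(5, Rational(1, 2))), Mul(135, -11))), -1) = Pow(Add(884, Add(Mul(2, Pow(5, Rational(1, 2))), -1485)), -1) = Pow(Add(884, Add(-1485, Mul(2, Pow(5, Rational(1, 2))))), -1) = Pow(Add(-601, Mul(2, Pow(5, Rational(1, 2)))), -1)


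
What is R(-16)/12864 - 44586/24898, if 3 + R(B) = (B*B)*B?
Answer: -337805603/160143936 ≈ -2.1094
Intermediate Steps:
R(B) = -3 + B³ (R(B) = -3 + (B*B)*B = -3 + B²*B = -3 + B³)
R(-16)/12864 - 44586/24898 = (-3 + (-16)³)/12864 - 44586/24898 = (-3 - 4096)*(1/12864) - 44586*1/24898 = -4099*1/12864 - 22293/12449 = -4099/12864 - 22293/12449 = -337805603/160143936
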